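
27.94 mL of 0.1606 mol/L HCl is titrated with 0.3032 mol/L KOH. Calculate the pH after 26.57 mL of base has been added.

n(acid) = 0.1606 x 0.02794 = 0.004487 mol; n(KOH) added = 0.3032 x 0.02657 = 0.008056 mol.
Base is in excess by 0.008056 - 0.004487 = 0.003569 mol in a total volume of 0.05451 L.
[OH^-] = 0.003569/0.05451 = 0.06547 M, so pOH = 1.18 and pH = 14.00 - 1.18 = 12.82.

12.82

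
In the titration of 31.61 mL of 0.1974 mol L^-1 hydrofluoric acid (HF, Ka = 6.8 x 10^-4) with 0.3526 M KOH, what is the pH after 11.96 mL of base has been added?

Initial n(HF) = 0.1974 x 0.03161 = 0.006240 mol.
n(KOH) added = 0.3526 x 0.01196 = 0.004217 mol, converting that many moles of HF to F-.
Remaining n(HF) = 0.002023 mol; n(F-) = 0.004217 mol.
By Henderson-Hasselbalch, pH = pKa + log([A^-]/[HA]) = 3.17 + log(0.004217/0.002023) = 3.17 + (+0.32) = 3.49.

3.49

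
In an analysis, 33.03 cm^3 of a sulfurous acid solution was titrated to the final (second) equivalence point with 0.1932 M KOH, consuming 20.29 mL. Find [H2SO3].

0.0593 M

n(KOH) = 0.1932 x 0.02029 = 0.003920 mol.
At the final (second) equivalence point, 2 mol OH^- react per mol H2SO3, so n(H2SO3) = 0.003920 / 2 = 0.001960 mol.
[H2SO3] = 0.001960 / 0.03303 L = 0.0593 M.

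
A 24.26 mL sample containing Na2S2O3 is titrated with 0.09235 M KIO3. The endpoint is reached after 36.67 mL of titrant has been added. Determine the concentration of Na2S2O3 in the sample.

n(KIO3) = 0.09235 x 0.03667 = 0.003386 mol.
From the balanced equation, 1 mol KIO3 reacts with 6 mol Na2S2O3, so n(Na2S2O3) = 0.003386 x 6/1 = 0.02032 mol.
[Na2S2O3] = 0.02032 / 0.02426 L = 0.838 M.

0.838 M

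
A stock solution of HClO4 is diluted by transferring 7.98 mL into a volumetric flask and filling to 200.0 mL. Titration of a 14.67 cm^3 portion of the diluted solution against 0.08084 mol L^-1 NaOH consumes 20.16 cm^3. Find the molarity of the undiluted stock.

n(NaOH) = 0.08084 x 0.02016 = 0.001630 mol.
n(HClO4) in the aliquot = 0.001630 mol.
[diluted HClO4] = 0.001630 / 0.01467 = 0.1111 M.
Dilution factor = 200.0/7.980 = 25.06, so [stock] = 0.1111 x 25.06 = 2.78 M.

2.78 M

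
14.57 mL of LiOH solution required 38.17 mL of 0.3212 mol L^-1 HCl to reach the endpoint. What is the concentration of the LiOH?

n(HCl) delivered = 0.3212 x 0.03817 = 0.01226 mol.
For a 1:1 reaction, n(LiOH) = 0.01226 mol.
[LiOH] = 0.01226 mol / 0.01457 L = 0.841 M.

0.841 M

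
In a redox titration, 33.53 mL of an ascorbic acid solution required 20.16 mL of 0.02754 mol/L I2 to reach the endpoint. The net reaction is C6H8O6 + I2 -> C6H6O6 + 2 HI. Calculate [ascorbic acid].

n(I2) = 0.02754 x 0.02016 = 0.0005552 mol.
From the balanced equation, 1 mol I2 reacts with 1 mol ascorbic acid, so n(ascorbic acid) = 0.0005552 x 1/1 = 0.0005552 mol.
[ascorbic acid] = 0.0005552 / 0.03353 L = 0.0166 M.

0.0166 M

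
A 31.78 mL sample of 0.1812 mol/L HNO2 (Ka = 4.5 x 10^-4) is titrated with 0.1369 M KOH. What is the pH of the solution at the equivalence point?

n(HNO2) = 0.1812 x 0.03178 = 0.005759 mol; V(KOH) at equivalence = 0.005759/0.1369 = 0.04206 L.
At equivalence all the acid is converted to NO2-; total volume = 0.03178 + 0.04206 = 0.07384 L, so [NO2-] = 0.005759/0.07384 = 0.07798 M.
Kb = Kw/Ka = 1.0e-14 / 4.5 x 10^-4 = 2.22e-11.
[OH^-] = sqrt(Kb x [NO2-]) = sqrt(2.22e-11 x 0.07798) = 1.32e-6 M.
pOH = 5.88, so pH = 14.00 - 5.88 = 8.12.

8.12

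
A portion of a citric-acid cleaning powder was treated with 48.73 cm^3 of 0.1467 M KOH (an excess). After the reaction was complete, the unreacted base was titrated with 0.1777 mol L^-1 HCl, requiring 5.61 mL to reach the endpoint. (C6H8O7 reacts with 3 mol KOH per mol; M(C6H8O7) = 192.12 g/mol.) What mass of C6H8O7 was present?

0.394 g

Total n(KOH) added = 0.1467 x 0.04873 = 0.007149 mol.
n(HCl) used = 0.1777 x 0.005610 = 0.0009969 mol, which equals the excess n(KOH).
So n(KOH) consumed by the sample = 0.007149 - 0.0009969 = 0.006152 mol.
n(C6H8O7) = 0.006152 / 3 = 0.002051 mol.
mass = 0.002051 mol x 192.12 g/mol = 0.394 g.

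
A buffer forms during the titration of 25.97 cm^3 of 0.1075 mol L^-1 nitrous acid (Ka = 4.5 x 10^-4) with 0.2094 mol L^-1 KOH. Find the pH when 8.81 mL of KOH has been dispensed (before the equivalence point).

3.64

Initial n(HNO2) = 0.1075 x 0.02597 = 0.002792 mol.
n(KOH) added = 0.2094 x 0.008810 = 0.001845 mol, converting that many moles of HNO2 to NO2-.
Remaining n(HNO2) = 0.0009470 mol; n(NO2-) = 0.001845 mol.
By Henderson-Hasselbalch, pH = pKa + log([A^-]/[HA]) = 3.35 + log(0.001845/0.0009470) = 3.35 + (+0.29) = 3.64.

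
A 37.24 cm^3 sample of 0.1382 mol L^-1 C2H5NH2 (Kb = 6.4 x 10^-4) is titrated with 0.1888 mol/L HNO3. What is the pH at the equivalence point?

n(C2H5NH2) = 0.1382 x 0.03724 = 0.005147 mol; V(HNO3) at equivalence = 0.005147/0.1888 = 0.02726 L.
At equivalence the base is fully converted to C2H5NH3+; total volume = 0.06450 L, so [C2H5NH3+] = 0.005147/0.06450 = 0.07979 M.
Ka(C2H5NH3+) = Kw/Kb = 1.0e-14 / 6.4 x 10^-4 = 1.56e-11.
[H^+] = sqrt(Ka x [C2H5NH3+]) = sqrt(1.56e-11 x 0.07979) = 1.12e-6 M.
pH = -log(1.12e-6) = 5.95.

5.95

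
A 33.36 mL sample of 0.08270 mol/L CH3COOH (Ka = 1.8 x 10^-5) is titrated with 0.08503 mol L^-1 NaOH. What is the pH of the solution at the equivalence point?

n(CH3COOH) = 0.08270 x 0.03336 = 0.002759 mol; V(NaOH) at equivalence = 0.002759/0.08503 = 0.03245 L.
At equivalence all the acid is converted to CH3COO-; total volume = 0.03336 + 0.03245 = 0.06581 L, so [CH3COO-] = 0.002759/0.06581 = 0.04192 M.
Kb = Kw/Ka = 1.0e-14 / 1.8 x 10^-5 = 5.56e-10.
[OH^-] = sqrt(Kb x [CH3COO-]) = sqrt(5.56e-10 x 0.04192) = 4.83e-6 M.
pOH = 5.32, so pH = 14.00 - 5.32 = 8.68.

8.68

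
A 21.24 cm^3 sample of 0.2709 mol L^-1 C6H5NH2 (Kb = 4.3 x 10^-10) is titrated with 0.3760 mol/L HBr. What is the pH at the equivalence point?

n(C6H5NH2) = 0.2709 x 0.02124 = 0.005754 mol; V(HBr) at equivalence = 0.005754/0.3760 = 0.01530 L.
At equivalence the base is fully converted to C6H5NH3+; total volume = 0.03654 L, so [C6H5NH3+] = 0.005754/0.03654 = 0.1575 M.
Ka(C6H5NH3+) = Kw/Kb = 1.0e-14 / 4.3 x 10^-10 = 2.33e-5.
[H^+] = sqrt(Ka x [C6H5NH3+]) = sqrt(2.33e-5 x 0.1575) = 0.00191 M.
pH = -log(0.00191) = 2.72.

2.72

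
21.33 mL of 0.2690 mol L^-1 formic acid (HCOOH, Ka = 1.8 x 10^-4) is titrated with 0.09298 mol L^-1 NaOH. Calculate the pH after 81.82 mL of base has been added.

n(acid) = 0.2690 x 0.02133 = 0.005738 mol; n(NaOH) added = 0.09298 x 0.08182 = 0.007608 mol.
Base is in excess by 0.007608 - 0.005738 = 0.001870 mol in a total volume of 0.1031 L.
[OH^-] = 0.001870/0.1031 = 0.01813 M, so pOH = 1.74 and pH = 14.00 - 1.74 = 12.26.

12.26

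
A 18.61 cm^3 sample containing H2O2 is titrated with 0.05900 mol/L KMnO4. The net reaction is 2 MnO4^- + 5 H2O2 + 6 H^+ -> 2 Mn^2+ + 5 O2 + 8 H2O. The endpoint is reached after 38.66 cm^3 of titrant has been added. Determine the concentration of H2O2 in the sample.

n(KMnO4) = 0.05900 x 0.03866 = 0.002281 mol.
From the balanced equation, 2 mol KMnO4 reacts with 5 mol H2O2, so n(H2O2) = 0.002281 x 5/2 = 0.005702 mol.
[H2O2] = 0.005702 / 0.01861 L = 0.306 M.

0.306 M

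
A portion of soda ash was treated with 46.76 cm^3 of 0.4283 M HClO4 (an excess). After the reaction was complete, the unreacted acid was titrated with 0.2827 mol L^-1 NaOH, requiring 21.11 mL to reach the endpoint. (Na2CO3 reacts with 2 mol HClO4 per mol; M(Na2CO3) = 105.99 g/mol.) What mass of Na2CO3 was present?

Total n(HClO4) added = 0.4283 x 0.04676 = 0.02003 mol.
n(NaOH) used = 0.2827 x 0.02111 = 0.005968 mol, which equals the excess n(HClO4).
So n(HClO4) consumed by the sample = 0.02003 - 0.005968 = 0.01406 mol.
n(Na2CO3) = 0.01406 / 2 = 0.007030 mol.
mass = 0.007030 mol x 105.99 g/mol = 0.745 g.

0.745 g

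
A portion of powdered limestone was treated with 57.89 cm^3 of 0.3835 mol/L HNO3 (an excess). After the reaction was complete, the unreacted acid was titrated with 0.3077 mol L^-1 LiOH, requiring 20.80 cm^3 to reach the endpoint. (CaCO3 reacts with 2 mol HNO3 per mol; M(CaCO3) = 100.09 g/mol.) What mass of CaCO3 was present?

0.791 g

Total n(HNO3) added = 0.3835 x 0.05789 = 0.02220 mol.
n(LiOH) used = 0.3077 x 0.02080 = 0.006400 mol, which equals the excess n(HNO3).
So n(HNO3) consumed by the sample = 0.02220 - 0.006400 = 0.01580 mol.
n(CaCO3) = 0.01580 / 2 = 0.007900 mol.
mass = 0.007900 mol x 100.09 g/mol = 0.791 g.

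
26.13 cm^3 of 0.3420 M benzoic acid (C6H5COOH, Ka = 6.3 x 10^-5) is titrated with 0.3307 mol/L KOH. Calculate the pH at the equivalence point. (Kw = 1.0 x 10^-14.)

8.71

n(C6H5COOH) = 0.3420 x 0.02613 = 0.008936 mol; V(KOH) at equivalence = 0.008936/0.3307 = 0.02702 L.
At equivalence all the acid is converted to C6H5COO-; total volume = 0.02613 + 0.02702 = 0.05315 L, so [C6H5COO-] = 0.008936/0.05315 = 0.1681 M.
Kb = Kw/Ka = 1.0e-14 / 6.3 x 10^-5 = 1.59e-10.
[OH^-] = sqrt(Kb x [C6H5COO-]) = sqrt(1.59e-10 x 0.1681) = 5.17e-6 M.
pOH = 5.29, so pH = 14.00 - 5.29 = 8.71.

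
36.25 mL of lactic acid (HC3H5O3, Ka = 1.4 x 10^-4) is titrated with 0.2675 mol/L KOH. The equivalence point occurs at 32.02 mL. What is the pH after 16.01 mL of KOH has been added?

3.85

16.01 mL is exactly half the equivalence volume (32.02/2), i.e. the half-equivalence point.
There, n(HA) = n(A^-), so pH = pKa = -log(1.4 x 10^-4) = 3.85.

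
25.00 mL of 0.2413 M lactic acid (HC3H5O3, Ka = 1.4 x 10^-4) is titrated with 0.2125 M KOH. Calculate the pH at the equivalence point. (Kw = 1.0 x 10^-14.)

n(HC3H5O3) = 0.2413 x 0.02500 = 0.006032 mol; V(KOH) at equivalence = 0.006032/0.2125 = 0.02839 L.
At equivalence all the acid is converted to C3H5O3-; total volume = 0.02500 + 0.02839 = 0.05339 L, so [C3H5O3-] = 0.006032/0.05339 = 0.1130 M.
Kb = Kw/Ka = 1.0e-14 / 1.4 x 10^-4 = 7.14e-11.
[OH^-] = sqrt(Kb x [C3H5O3-]) = sqrt(7.14e-11 x 0.1130) = 2.84e-6 M.
pOH = 5.55, so pH = 14.00 - 5.55 = 8.45.

8.45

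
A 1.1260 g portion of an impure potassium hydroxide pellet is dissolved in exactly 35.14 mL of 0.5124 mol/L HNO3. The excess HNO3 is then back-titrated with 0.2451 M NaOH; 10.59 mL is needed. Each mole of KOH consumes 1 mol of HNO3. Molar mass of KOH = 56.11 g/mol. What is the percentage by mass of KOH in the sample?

Total n(HNO3) added = 0.5124 x 0.03514 = 0.01801 mol.
n(NaOH) used = 0.2451 x 0.01059 = 0.002596 mol, which equals the excess n(HNO3).
So n(HNO3) consumed by the sample = 0.01801 - 0.002596 = 0.01541 mol.
n(KOH) = 0.01541 / 1 = 0.01541 mol.
mass KOH = 0.01541 x 56.11 = 0.8647 g, so %KOH = 0.8647/1.1260 x 100 = 76.8%.

76.8%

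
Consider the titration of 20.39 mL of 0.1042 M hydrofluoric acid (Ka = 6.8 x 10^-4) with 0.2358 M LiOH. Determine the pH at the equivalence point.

n(HF) = 0.1042 x 0.02039 = 0.002125 mol; V(LiOH) at equivalence = 0.002125/0.2358 = 0.009010 L.
At equivalence all the acid is converted to F-; total volume = 0.02039 + 0.009010 = 0.02940 L, so [F-] = 0.002125/0.02940 = 0.07227 M.
Kb = Kw/Ka = 1.0e-14 / 6.8 x 10^-4 = 1.47e-11.
[OH^-] = sqrt(Kb x [F-]) = sqrt(1.47e-11 x 0.07227) = 1.03e-6 M.
pOH = 5.99, so pH = 14.00 - 5.99 = 8.01.

8.01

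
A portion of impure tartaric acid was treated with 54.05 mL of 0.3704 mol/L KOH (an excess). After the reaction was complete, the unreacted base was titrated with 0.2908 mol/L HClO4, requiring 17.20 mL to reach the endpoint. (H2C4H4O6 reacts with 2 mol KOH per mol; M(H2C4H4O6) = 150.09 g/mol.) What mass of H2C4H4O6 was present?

Total n(KOH) added = 0.3704 x 0.05405 = 0.02002 mol.
n(HClO4) used = 0.2908 x 0.01720 = 0.005002 mol, which equals the excess n(KOH).
So n(KOH) consumed by the sample = 0.02002 - 0.005002 = 0.01502 mol.
n(H2C4H4O6) = 0.01502 / 2 = 0.007509 mol.
mass = 0.007509 mol x 150.09 g/mol = 1.13 g.

1.13 g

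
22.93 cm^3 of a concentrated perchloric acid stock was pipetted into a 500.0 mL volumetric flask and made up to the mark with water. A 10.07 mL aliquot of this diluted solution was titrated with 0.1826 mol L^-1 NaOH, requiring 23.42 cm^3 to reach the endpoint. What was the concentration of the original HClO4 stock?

9.26 M

n(NaOH) = 0.1826 x 0.02342 = 0.004276 mol.
n(HClO4) in the aliquot = 0.004276 mol.
[diluted HClO4] = 0.004276 / 0.01007 = 0.4247 M.
Dilution factor = 500.0/22.93 = 21.81, so [stock] = 0.4247 x 21.81 = 9.26 M.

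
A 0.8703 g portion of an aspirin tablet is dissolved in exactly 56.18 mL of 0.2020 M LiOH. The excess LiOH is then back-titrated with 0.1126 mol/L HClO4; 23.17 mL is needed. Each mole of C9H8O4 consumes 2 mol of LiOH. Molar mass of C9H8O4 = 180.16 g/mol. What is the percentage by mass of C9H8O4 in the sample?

Total n(LiOH) added = 0.2020 x 0.05618 = 0.01135 mol.
n(HClO4) used = 0.1126 x 0.02317 = 0.002609 mol, which equals the excess n(LiOH).
So n(LiOH) consumed by the sample = 0.01135 - 0.002609 = 0.008739 mol.
n(C9H8O4) = 0.008739 / 2 = 0.004370 mol.
mass C9H8O4 = 0.004370 x 180.16 = 0.7872 g, so %C9H8O4 = 0.7872/0.8703 x 100 = 90.5%.

90.5%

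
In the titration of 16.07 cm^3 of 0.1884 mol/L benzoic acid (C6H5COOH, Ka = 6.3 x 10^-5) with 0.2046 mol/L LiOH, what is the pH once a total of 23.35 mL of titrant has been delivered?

n(acid) = 0.1884 x 0.01607 = 0.003028 mol; n(LiOH) added = 0.2046 x 0.02335 = 0.004777 mol.
Base is in excess by 0.004777 - 0.003028 = 0.001750 mol in a total volume of 0.03942 L.
[OH^-] = 0.001750/0.03942 = 0.04439 M, so pOH = 1.35 and pH = 14.00 - 1.35 = 12.65.

12.65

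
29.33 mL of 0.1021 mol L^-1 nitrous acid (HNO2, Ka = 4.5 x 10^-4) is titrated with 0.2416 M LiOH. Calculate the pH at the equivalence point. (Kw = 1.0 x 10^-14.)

8.10

n(HNO2) = 0.1021 x 0.02933 = 0.002995 mol; V(LiOH) at equivalence = 0.002995/0.2416 = 0.01239 L.
At equivalence all the acid is converted to NO2-; total volume = 0.02933 + 0.01239 = 0.04172 L, so [NO2-] = 0.002995/0.04172 = 0.07177 M.
Kb = Kw/Ka = 1.0e-14 / 4.5 x 10^-4 = 2.22e-11.
[OH^-] = sqrt(Kb x [NO2-]) = sqrt(2.22e-11 x 0.07177) = 1.26e-6 M.
pOH = 5.90, so pH = 14.00 - 5.90 = 8.10.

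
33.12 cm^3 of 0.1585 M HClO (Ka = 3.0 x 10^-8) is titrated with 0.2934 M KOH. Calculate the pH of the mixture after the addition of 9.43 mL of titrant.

7.57

Initial n(HClO) = 0.1585 x 0.03312 = 0.005250 mol.
n(KOH) added = 0.2934 x 0.009430 = 0.002767 mol, converting that many moles of HClO to ClO-.
Remaining n(HClO) = 0.002483 mol; n(ClO-) = 0.002767 mol.
By Henderson-Hasselbalch, pH = pKa + log([A^-]/[HA]) = 7.52 + log(0.002767/0.002483) = 7.52 + (+0.05) = 7.57.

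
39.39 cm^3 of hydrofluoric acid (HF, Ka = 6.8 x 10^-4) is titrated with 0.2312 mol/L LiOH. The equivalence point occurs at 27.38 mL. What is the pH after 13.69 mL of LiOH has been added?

13.69 mL is exactly half the equivalence volume (27.38/2), i.e. the half-equivalence point.
There, n(HA) = n(A^-), so pH = pKa = -log(6.8 x 10^-4) = 3.17.

3.17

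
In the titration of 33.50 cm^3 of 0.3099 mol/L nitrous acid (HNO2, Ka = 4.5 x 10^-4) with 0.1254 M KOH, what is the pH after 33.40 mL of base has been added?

3.18

Initial n(HNO2) = 0.3099 x 0.03350 = 0.01038 mol.
n(KOH) added = 0.1254 x 0.03340 = 0.004188 mol, converting that many moles of HNO2 to NO2-.
Remaining n(HNO2) = 0.006193 mol; n(NO2-) = 0.004188 mol.
By Henderson-Hasselbalch, pH = pKa + log([A^-]/[HA]) = 3.35 + log(0.004188/0.006193) = 3.35 + (-0.17) = 3.18.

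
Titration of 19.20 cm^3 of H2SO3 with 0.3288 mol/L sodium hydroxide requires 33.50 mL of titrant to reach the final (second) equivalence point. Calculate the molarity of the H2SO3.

0.287 M

n(NaOH) = 0.3288 x 0.03350 = 0.01101 mol.
At the final (second) equivalence point, 2 mol OH^- react per mol H2SO3, so n(H2SO3) = 0.01101 / 2 = 0.005507 mol.
[H2SO3] = 0.005507 / 0.01920 L = 0.287 M.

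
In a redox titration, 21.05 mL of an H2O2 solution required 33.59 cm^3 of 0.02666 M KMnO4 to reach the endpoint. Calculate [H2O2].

n(KMnO4) = 0.02666 x 0.03359 = 0.0008955 mol.
From the balanced equation, 2 mol KMnO4 reacts with 5 mol H2O2, so n(H2O2) = 0.0008955 x 5/2 = 0.002239 mol.
[H2O2] = 0.002239 / 0.02105 L = 0.106 M.

0.106 M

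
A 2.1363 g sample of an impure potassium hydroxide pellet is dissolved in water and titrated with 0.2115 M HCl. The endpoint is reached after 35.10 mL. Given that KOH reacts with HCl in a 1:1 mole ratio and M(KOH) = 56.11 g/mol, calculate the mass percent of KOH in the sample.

n(HCl) = 0.2115 x 0.03510 = 0.007424 mol.
n(KOH) = 0.007424 / 1 = 0.007424 mol.
mass of KOH = 0.007424 x 56.11 = 0.4165 g.
% purity = 0.4165 / 2.1363 x 100 = 19.5%.

19.5%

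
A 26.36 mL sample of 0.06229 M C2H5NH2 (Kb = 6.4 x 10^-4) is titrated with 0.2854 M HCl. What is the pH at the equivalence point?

n(C2H5NH2) = 0.06229 x 0.02636 = 0.001642 mol; V(HCl) at equivalence = 0.001642/0.2854 = 0.005753 L.
At equivalence the base is fully converted to C2H5NH3+; total volume = 0.03211 L, so [C2H5NH3+] = 0.001642/0.03211 = 0.05113 M.
Ka(C2H5NH3+) = Kw/Kb = 1.0e-14 / 6.4 x 10^-4 = 1.56e-11.
[H^+] = sqrt(Ka x [C2H5NH3+]) = sqrt(1.56e-11 x 0.05113) = 8.94e-7 M.
pH = -log(8.94e-7) = 6.05.

6.05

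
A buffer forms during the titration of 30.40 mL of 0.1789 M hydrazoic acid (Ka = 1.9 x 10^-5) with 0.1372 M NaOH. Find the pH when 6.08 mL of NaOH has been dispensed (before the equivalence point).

Initial n(HN3) = 0.1789 x 0.03040 = 0.005439 mol.
n(NaOH) added = 0.1372 x 0.006080 = 0.0008342 mol, converting that many moles of HN3 to N3-.
Remaining n(HN3) = 0.004604 mol; n(N3-) = 0.0008342 mol.
By Henderson-Hasselbalch, pH = pKa + log([A^-]/[HA]) = 4.72 + log(0.0008342/0.004604) = 4.72 + (-0.74) = 3.98.

3.98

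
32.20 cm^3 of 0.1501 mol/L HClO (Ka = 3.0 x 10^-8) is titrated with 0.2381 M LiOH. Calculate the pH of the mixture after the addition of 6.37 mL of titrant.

Initial n(HClO) = 0.1501 x 0.03220 = 0.004833 mol.
n(LiOH) added = 0.2381 x 0.006370 = 0.001517 mol, converting that many moles of HClO to ClO-.
Remaining n(HClO) = 0.003317 mol; n(ClO-) = 0.001517 mol.
By Henderson-Hasselbalch, pH = pKa + log([A^-]/[HA]) = 7.52 + log(0.001517/0.003317) = 7.52 + (-0.34) = 7.18.

7.18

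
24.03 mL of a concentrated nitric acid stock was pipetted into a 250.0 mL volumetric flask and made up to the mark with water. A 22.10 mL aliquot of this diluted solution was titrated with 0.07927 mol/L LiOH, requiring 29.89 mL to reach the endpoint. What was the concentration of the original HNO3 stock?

n(LiOH) = 0.07927 x 0.02989 = 0.002369 mol.
n(HNO3) in the aliquot = 0.002369 mol.
[diluted HNO3] = 0.002369 / 0.02210 = 0.1072 M.
Dilution factor = 250.0/24.03 = 10.40, so [stock] = 0.1072 x 10.40 = 1.12 M.

1.12 M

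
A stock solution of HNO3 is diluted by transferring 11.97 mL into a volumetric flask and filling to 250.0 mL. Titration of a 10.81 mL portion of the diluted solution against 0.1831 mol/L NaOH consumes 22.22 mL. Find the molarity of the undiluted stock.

n(NaOH) = 0.1831 x 0.02222 = 0.004068 mol.
n(HNO3) in the aliquot = 0.004068 mol.
[diluted HNO3] = 0.004068 / 0.01081 = 0.3764 M.
Dilution factor = 250.0/11.97 = 20.89, so [stock] = 0.3764 x 20.89 = 7.86 M.

7.86 M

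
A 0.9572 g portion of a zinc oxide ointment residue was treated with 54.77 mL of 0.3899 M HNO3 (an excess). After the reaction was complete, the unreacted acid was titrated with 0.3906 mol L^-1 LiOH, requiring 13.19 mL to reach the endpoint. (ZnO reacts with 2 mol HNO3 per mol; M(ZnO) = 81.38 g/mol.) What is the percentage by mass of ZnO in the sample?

68.9%

Total n(HNO3) added = 0.3899 x 0.05477 = 0.02135 mol.
n(LiOH) used = 0.3906 x 0.01319 = 0.005152 mol, which equals the excess n(HNO3).
So n(HNO3) consumed by the sample = 0.02135 - 0.005152 = 0.01620 mol.
n(ZnO) = 0.01620 / 2 = 0.008101 mol.
mass ZnO = 0.008101 x 81.38 = 0.6593 g, so %ZnO = 0.6593/0.9572 x 100 = 68.9%.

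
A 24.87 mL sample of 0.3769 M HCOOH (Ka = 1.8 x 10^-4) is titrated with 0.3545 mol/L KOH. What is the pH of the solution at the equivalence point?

n(HCOOH) = 0.3769 x 0.02487 = 0.009374 mol; V(KOH) at equivalence = 0.009374/0.3545 = 0.02644 L.
At equivalence all the acid is converted to HCOO-; total volume = 0.02487 + 0.02644 = 0.05131 L, so [HCOO-] = 0.009374/0.05131 = 0.1827 M.
Kb = Kw/Ka = 1.0e-14 / 1.8 x 10^-4 = 5.56e-11.
[OH^-] = sqrt(Kb x [HCOO-]) = sqrt(5.56e-11 x 0.1827) = 3.19e-6 M.
pOH = 5.50, so pH = 14.00 - 5.50 = 8.50.

8.50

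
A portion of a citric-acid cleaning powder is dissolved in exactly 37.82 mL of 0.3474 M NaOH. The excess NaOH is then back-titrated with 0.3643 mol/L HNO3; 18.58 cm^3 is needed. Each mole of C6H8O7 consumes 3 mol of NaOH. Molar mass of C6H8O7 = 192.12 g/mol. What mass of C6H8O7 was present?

Total n(NaOH) added = 0.3474 x 0.03782 = 0.01314 mol.
n(HNO3) used = 0.3643 x 0.01858 = 0.006769 mol, which equals the excess n(NaOH).
So n(NaOH) consumed by the sample = 0.01314 - 0.006769 = 0.006370 mol.
n(C6H8O7) = 0.006370 / 3 = 0.002123 mol.
mass = 0.002123 mol x 192.12 g/mol = 0.408 g.

0.408 g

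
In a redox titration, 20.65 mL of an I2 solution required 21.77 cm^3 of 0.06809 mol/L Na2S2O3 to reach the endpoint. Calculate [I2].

0.0359 M

n(Na2S2O3) = 0.06809 x 0.02177 = 0.001482 mol.
From the balanced equation, 2 mol Na2S2O3 reacts with 1 mol I2, so n(I2) = 0.001482 x 1/2 = 0.0007412 mol.
[I2] = 0.0007412 / 0.02065 L = 0.0359 M.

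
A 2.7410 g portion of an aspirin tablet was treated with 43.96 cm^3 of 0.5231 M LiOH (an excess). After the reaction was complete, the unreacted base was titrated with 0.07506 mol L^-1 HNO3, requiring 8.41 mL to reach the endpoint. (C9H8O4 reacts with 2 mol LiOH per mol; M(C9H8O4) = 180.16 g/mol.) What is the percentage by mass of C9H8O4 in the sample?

Total n(LiOH) added = 0.5231 x 0.04396 = 0.02300 mol.
n(HNO3) used = 0.07506 x 0.008410 = 0.0006313 mol, which equals the excess n(LiOH).
So n(LiOH) consumed by the sample = 0.02300 - 0.0006313 = 0.02236 mol.
n(C9H8O4) = 0.02236 / 2 = 0.01118 mol.
mass C9H8O4 = 0.01118 x 180.16 = 2.015 g, so %C9H8O4 = 2.015/2.7410 x 100 = 73.5%.

73.5%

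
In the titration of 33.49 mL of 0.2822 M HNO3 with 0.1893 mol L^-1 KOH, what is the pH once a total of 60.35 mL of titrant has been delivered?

n(acid) = 0.2822 x 0.03349 = 0.009451 mol; n(KOH) added = 0.1893 x 0.06035 = 0.01142 mol.
Base is in excess by 0.01142 - 0.009451 = 0.001973 mol in a total volume of 0.09384 L.
[OH^-] = 0.001973/0.09384 = 0.02103 M, so pOH = 1.68 and pH = 14.00 - 1.68 = 12.32.

12.32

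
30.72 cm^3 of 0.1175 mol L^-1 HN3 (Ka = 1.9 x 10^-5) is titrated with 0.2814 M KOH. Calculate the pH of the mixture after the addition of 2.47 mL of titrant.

Initial n(HN3) = 0.1175 x 0.03072 = 0.003610 mol.
n(KOH) added = 0.2814 x 0.002470 = 0.0006951 mol, converting that many moles of HN3 to N3-.
Remaining n(HN3) = 0.002915 mol; n(N3-) = 0.0006951 mol.
By Henderson-Hasselbalch, pH = pKa + log([A^-]/[HA]) = 4.72 + log(0.0006951/0.002915) = 4.72 + (-0.62) = 4.10.

4.10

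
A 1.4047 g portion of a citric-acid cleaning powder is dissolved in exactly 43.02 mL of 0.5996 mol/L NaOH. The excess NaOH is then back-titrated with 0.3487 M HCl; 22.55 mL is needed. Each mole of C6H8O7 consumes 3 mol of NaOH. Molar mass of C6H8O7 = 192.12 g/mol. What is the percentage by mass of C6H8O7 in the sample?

Total n(NaOH) added = 0.5996 x 0.04302 = 0.02579 mol.
n(HCl) used = 0.3487 x 0.02255 = 0.007863 mol, which equals the excess n(NaOH).
So n(NaOH) consumed by the sample = 0.02579 - 0.007863 = 0.01793 mol.
n(C6H8O7) = 0.01793 / 3 = 0.005977 mol.
mass C6H8O7 = 0.005977 x 192.12 = 1.148 g, so %C6H8O7 = 1.148/1.4047 x 100 = 81.7%.

81.7%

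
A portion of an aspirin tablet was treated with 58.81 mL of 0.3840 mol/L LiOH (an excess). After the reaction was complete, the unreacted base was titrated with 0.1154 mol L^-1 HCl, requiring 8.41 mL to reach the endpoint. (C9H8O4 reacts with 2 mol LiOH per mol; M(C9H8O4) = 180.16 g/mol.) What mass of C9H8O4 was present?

1.95 g

Total n(LiOH) added = 0.3840 x 0.05881 = 0.02258 mol.
n(HCl) used = 0.1154 x 0.008410 = 0.0009705 mol, which equals the excess n(LiOH).
So n(LiOH) consumed by the sample = 0.02258 - 0.0009705 = 0.02161 mol.
n(C9H8O4) = 0.02161 / 2 = 0.01081 mol.
mass = 0.01081 mol x 180.16 g/mol = 1.95 g.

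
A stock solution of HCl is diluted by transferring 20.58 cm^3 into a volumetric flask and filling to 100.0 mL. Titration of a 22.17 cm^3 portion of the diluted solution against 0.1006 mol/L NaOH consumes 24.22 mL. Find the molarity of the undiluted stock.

n(NaOH) = 0.1006 x 0.02422 = 0.002437 mol.
n(HCl) in the aliquot = 0.002437 mol.
[diluted HCl] = 0.002437 / 0.02217 = 0.1099 M.
Dilution factor = 100.0/20.58 = 4.859, so [stock] = 0.1099 x 4.859 = 0.534 M.

0.534 M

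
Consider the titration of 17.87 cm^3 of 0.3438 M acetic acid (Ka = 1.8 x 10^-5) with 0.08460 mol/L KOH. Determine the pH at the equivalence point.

n(CH3COOH) = 0.3438 x 0.01787 = 0.006144 mol; V(KOH) at equivalence = 0.006144/0.08460 = 0.07262 L.
At equivalence all the acid is converted to CH3COO-; total volume = 0.01787 + 0.07262 = 0.09049 L, so [CH3COO-] = 0.006144/0.09049 = 0.06789 M.
Kb = Kw/Ka = 1.0e-14 / 1.8 x 10^-5 = 5.56e-10.
[OH^-] = sqrt(Kb x [CH3COO-]) = sqrt(5.56e-10 x 0.06789) = 6.14e-6 M.
pOH = 5.21, so pH = 14.00 - 5.21 = 8.79.

8.79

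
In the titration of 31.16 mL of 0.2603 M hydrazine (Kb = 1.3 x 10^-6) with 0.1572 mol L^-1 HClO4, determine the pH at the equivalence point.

n(N2H4) = 0.2603 x 0.03116 = 0.008111 mol; V(HClO4) at equivalence = 0.008111/0.1572 = 0.05160 L.
At equivalence the base is fully converted to N2H5+; total volume = 0.08276 L, so [N2H5+] = 0.008111/0.08276 = 0.09801 M.
Ka(N2H5+) = Kw/Kb = 1.0e-14 / 1.3 x 10^-6 = 7.69e-9.
[H^+] = sqrt(Ka x [N2H5+]) = sqrt(7.69e-9 x 0.09801) = 2.75e-5 M.
pH = -log(2.75e-5) = 4.56.

4.56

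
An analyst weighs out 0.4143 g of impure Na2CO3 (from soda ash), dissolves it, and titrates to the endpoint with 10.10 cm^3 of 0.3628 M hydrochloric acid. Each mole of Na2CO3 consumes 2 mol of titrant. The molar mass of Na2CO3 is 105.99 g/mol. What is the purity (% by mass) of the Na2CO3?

n(HCl) = 0.3628 x 0.01010 = 0.003664 mol.
n(Na2CO3) = 0.003664 / 2 = 0.001832 mol.
mass of Na2CO3 = 0.001832 x 105.99 = 0.1942 g.
% purity = 0.1942 / 0.4143 x 100 = 46.9%.

46.9%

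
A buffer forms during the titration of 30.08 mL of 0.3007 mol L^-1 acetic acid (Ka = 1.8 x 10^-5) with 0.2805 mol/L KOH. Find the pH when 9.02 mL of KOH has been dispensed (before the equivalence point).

Initial n(CH3COOH) = 0.3007 x 0.03008 = 0.009045 mol.
n(KOH) added = 0.2805 x 0.009020 = 0.002530 mol, converting that many moles of CH3COOH to CH3COO-.
Remaining n(CH3COOH) = 0.006515 mol; n(CH3COO-) = 0.002530 mol.
By Henderson-Hasselbalch, pH = pKa + log([A^-]/[HA]) = 4.74 + log(0.002530/0.006515) = 4.74 + (-0.41) = 4.33.

4.33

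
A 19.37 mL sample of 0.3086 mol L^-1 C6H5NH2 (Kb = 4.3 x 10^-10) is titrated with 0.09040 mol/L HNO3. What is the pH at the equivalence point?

n(C6H5NH2) = 0.3086 x 0.01937 = 0.005978 mol; V(HNO3) at equivalence = 0.005978/0.09040 = 0.06612 L.
At equivalence the base is fully converted to C6H5NH3+; total volume = 0.08549 L, so [C6H5NH3+] = 0.005978/0.08549 = 0.06992 M.
Ka(C6H5NH3+) = Kw/Kb = 1.0e-14 / 4.3 x 10^-10 = 2.33e-5.
[H^+] = sqrt(Ka x [C6H5NH3+]) = sqrt(2.33e-5 x 0.06992) = 0.00128 M.
pH = -log(0.00128) = 2.89.

2.89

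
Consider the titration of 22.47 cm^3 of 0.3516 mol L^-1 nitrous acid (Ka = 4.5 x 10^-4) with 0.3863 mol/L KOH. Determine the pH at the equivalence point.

n(HNO2) = 0.3516 x 0.02247 = 0.007900 mol; V(KOH) at equivalence = 0.007900/0.3863 = 0.02045 L.
At equivalence all the acid is converted to NO2-; total volume = 0.02247 + 0.02045 = 0.04292 L, so [NO2-] = 0.007900/0.04292 = 0.1841 M.
Kb = Kw/Ka = 1.0e-14 / 4.5 x 10^-4 = 2.22e-11.
[OH^-] = sqrt(Kb x [NO2-]) = sqrt(2.22e-11 x 0.1841) = 2.02e-6 M.
pOH = 5.69, so pH = 14.00 - 5.69 = 8.31.

8.31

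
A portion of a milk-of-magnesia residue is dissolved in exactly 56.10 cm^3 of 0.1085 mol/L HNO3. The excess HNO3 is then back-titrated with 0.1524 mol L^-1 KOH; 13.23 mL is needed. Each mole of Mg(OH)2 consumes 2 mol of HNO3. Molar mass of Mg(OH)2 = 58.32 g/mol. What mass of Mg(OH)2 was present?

Total n(HNO3) added = 0.1085 x 0.05610 = 0.006087 mol.
n(KOH) used = 0.1524 x 0.01323 = 0.002016 mol, which equals the excess n(HNO3).
So n(HNO3) consumed by the sample = 0.006087 - 0.002016 = 0.004071 mol.
n(Mg(OH)2) = 0.004071 / 2 = 0.002035 mol.
mass = 0.002035 mol x 58.32 g/mol = 0.119 g.

0.119 g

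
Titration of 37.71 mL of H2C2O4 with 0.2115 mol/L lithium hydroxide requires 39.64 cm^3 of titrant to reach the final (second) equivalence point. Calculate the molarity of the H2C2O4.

n(LiOH) = 0.2115 x 0.03964 = 0.008384 mol.
At the final (second) equivalence point, 2 mol OH^- react per mol H2C2O4, so n(H2C2O4) = 0.008384 / 2 = 0.004192 mol.
[H2C2O4] = 0.004192 / 0.03771 L = 0.111 M.

0.111 M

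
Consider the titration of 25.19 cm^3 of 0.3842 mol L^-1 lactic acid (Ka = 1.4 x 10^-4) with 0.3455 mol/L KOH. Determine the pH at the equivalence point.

n(HC3H5O3) = 0.3842 x 0.02519 = 0.009678 mol; V(KOH) at equivalence = 0.009678/0.3455 = 0.02801 L.
At equivalence all the acid is converted to C3H5O3-; total volume = 0.02519 + 0.02801 = 0.05320 L, so [C3H5O3-] = 0.009678/0.05320 = 0.1819 M.
Kb = Kw/Ka = 1.0e-14 / 1.4 x 10^-4 = 7.14e-11.
[OH^-] = sqrt(Kb x [C3H5O3-]) = sqrt(7.14e-11 x 0.1819) = 3.60e-6 M.
pOH = 5.44, so pH = 14.00 - 5.44 = 8.56.

8.56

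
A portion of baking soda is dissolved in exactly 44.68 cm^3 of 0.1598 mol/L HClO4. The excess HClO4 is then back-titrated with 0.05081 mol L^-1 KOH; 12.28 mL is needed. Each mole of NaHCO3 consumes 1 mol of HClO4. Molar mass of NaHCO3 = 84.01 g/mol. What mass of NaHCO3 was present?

0.547 g

Total n(HClO4) added = 0.1598 x 0.04468 = 0.007140 mol.
n(KOH) used = 0.05081 x 0.01228 = 0.0006239 mol, which equals the excess n(HClO4).
So n(HClO4) consumed by the sample = 0.007140 - 0.0006239 = 0.006516 mol.
n(NaHCO3) = 0.006516 / 1 = 0.006516 mol.
mass = 0.006516 mol x 84.01 g/mol = 0.547 g.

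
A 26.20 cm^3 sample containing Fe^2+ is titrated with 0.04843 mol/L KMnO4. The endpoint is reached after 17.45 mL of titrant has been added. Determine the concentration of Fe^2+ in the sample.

0.161 M

n(KMnO4) = 0.04843 x 0.01745 = 0.0008451 mol.
From the balanced equation, 1 mol KMnO4 reacts with 5 mol Fe^2+, so n(Fe^2+) = 0.0008451 x 5/1 = 0.004226 mol.
[Fe^2+] = 0.004226 / 0.02620 L = 0.161 M.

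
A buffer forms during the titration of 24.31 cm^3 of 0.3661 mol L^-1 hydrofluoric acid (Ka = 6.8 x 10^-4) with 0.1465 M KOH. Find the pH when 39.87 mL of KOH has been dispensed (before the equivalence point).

Initial n(HF) = 0.3661 x 0.02431 = 0.008900 mol.
n(KOH) added = 0.1465 x 0.03987 = 0.005841 mol, converting that many moles of HF to F-.
Remaining n(HF) = 0.003059 mol; n(F-) = 0.005841 mol.
By Henderson-Hasselbalch, pH = pKa + log([A^-]/[HA]) = 3.17 + log(0.005841/0.003059) = 3.17 + (+0.28) = 3.45.

3.45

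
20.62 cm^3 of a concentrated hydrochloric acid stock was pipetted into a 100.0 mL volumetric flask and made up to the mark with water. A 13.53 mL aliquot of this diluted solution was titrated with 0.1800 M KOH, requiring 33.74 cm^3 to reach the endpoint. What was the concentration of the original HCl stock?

2.18 M

n(KOH) = 0.1800 x 0.03374 = 0.006073 mol.
n(HCl) in the aliquot = 0.006073 mol.
[diluted HCl] = 0.006073 / 0.01353 = 0.4489 M.
Dilution factor = 100.0/20.62 = 4.850, so [stock] = 0.4489 x 4.850 = 2.18 M.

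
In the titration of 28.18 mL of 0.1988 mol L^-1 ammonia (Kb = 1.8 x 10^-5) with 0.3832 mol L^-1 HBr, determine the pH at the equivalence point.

5.07

n(NH3) = 0.1988 x 0.02818 = 0.005602 mol; V(HBr) at equivalence = 0.005602/0.3832 = 0.01462 L.
At equivalence the base is fully converted to NH4+; total volume = 0.04280 L, so [NH4+] = 0.005602/0.04280 = 0.1309 M.
Ka(NH4+) = Kw/Kb = 1.0e-14 / 1.8 x 10^-5 = 5.56e-10.
[H^+] = sqrt(Ka x [NH4+]) = sqrt(5.56e-10 x 0.1309) = 8.53e-6 M.
pH = -log(8.53e-6) = 5.07.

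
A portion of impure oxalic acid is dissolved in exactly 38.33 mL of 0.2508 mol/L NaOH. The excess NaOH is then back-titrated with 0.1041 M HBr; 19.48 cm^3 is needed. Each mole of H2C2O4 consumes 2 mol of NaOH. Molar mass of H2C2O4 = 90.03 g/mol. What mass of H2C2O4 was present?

0.341 g

Total n(NaOH) added = 0.2508 x 0.03833 = 0.009613 mol.
n(HBr) used = 0.1041 x 0.01948 = 0.002028 mol, which equals the excess n(NaOH).
So n(NaOH) consumed by the sample = 0.009613 - 0.002028 = 0.007585 mol.
n(H2C2O4) = 0.007585 / 2 = 0.003793 mol.
mass = 0.003793 mol x 90.03 g/mol = 0.341 g.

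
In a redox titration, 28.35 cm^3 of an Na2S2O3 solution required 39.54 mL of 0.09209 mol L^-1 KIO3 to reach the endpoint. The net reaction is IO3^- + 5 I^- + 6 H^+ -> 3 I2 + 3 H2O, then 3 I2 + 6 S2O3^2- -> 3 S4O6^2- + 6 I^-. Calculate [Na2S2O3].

n(KIO3) = 0.09209 x 0.03954 = 0.003641 mol.
From the balanced equation, 1 mol KIO3 reacts with 6 mol Na2S2O3, so n(Na2S2O3) = 0.003641 x 6/1 = 0.02185 mol.
[Na2S2O3] = 0.02185 / 0.02835 L = 0.771 M.

0.771 M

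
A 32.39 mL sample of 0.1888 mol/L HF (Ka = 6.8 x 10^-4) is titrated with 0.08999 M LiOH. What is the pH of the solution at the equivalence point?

n(HF) = 0.1888 x 0.03239 = 0.006115 mol; V(LiOH) at equivalence = 0.006115/0.08999 = 0.06795 L.
At equivalence all the acid is converted to F-; total volume = 0.03239 + 0.06795 = 0.1003 L, so [F-] = 0.006115/0.1003 = 0.06094 M.
Kb = Kw/Ka = 1.0e-14 / 6.8 x 10^-4 = 1.47e-11.
[OH^-] = sqrt(Kb x [F-]) = sqrt(1.47e-11 x 0.06094) = 9.47e-7 M.
pOH = 6.02, so pH = 14.00 - 6.02 = 7.98.

7.98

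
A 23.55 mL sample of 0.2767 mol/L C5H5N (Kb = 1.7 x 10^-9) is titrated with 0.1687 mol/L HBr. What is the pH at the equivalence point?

3.11

n(C5H5N) = 0.2767 x 0.02355 = 0.006516 mol; V(HBr) at equivalence = 0.006516/0.1687 = 0.03863 L.
At equivalence the base is fully converted to C5H5NH+; total volume = 0.06218 L, so [C5H5NH+] = 0.006516/0.06218 = 0.1048 M.
Ka(C5H5NH+) = Kw/Kb = 1.0e-14 / 1.7 x 10^-9 = 5.88e-6.
[H^+] = sqrt(Ka x [C5H5NH+]) = sqrt(5.88e-6 x 0.1048) = 0.000785 M.
pH = -log(0.000785) = 3.11.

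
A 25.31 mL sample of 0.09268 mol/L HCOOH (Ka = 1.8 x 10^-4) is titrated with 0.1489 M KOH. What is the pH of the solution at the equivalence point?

8.25

n(HCOOH) = 0.09268 x 0.02531 = 0.002346 mol; V(KOH) at equivalence = 0.002346/0.1489 = 0.01575 L.
At equivalence all the acid is converted to HCOO-; total volume = 0.02531 + 0.01575 = 0.04106 L, so [HCOO-] = 0.002346/0.04106 = 0.05712 M.
Kb = Kw/Ka = 1.0e-14 / 1.8 x 10^-4 = 5.56e-11.
[OH^-] = sqrt(Kb x [HCOO-]) = sqrt(5.56e-11 x 0.05712) = 1.78e-6 M.
pOH = 5.75, so pH = 14.00 - 5.75 = 8.25.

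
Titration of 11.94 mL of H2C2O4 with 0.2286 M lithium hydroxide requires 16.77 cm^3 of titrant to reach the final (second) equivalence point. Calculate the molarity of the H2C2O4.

n(LiOH) = 0.2286 x 0.01677 = 0.003834 mol.
At the final (second) equivalence point, 2 mol OH^- react per mol H2C2O4, so n(H2C2O4) = 0.003834 / 2 = 0.001917 mol.
[H2C2O4] = 0.001917 / 0.01194 L = 0.161 M.

0.161 M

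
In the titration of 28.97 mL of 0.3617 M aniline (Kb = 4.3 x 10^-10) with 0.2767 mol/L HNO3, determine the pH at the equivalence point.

2.72

n(C6H5NH2) = 0.3617 x 0.02897 = 0.01048 mol; V(HNO3) at equivalence = 0.01048/0.2767 = 0.03787 L.
At equivalence the base is fully converted to C6H5NH3+; total volume = 0.06684 L, so [C6H5NH3+] = 0.01048/0.06684 = 0.1568 M.
Ka(C6H5NH3+) = Kw/Kb = 1.0e-14 / 4.3 x 10^-10 = 2.33e-5.
[H^+] = sqrt(Ka x [C6H5NH3+]) = sqrt(2.33e-5 x 0.1568) = 0.00191 M.
pH = -log(0.00191) = 2.72.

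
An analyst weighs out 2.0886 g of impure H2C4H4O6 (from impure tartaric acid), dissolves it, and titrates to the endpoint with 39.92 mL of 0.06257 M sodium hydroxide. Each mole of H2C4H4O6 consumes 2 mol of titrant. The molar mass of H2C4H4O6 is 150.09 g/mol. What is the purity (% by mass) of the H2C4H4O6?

8.97%

n(NaOH) = 0.06257 x 0.03992 = 0.002498 mol.
n(H2C4H4O6) = 0.002498 / 2 = 0.001249 mol.
mass of H2C4H4O6 = 0.001249 x 150.09 = 0.1874 g.
% purity = 0.1874 / 2.0886 x 100 = 8.97%.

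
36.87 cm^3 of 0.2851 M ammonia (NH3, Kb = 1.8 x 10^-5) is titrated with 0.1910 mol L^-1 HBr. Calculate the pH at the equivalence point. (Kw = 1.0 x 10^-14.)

n(NH3) = 0.2851 x 0.03687 = 0.01051 mol; V(HBr) at equivalence = 0.01051/0.1910 = 0.05503 L.
At equivalence the base is fully converted to NH4+; total volume = 0.09190 L, so [NH4+] = 0.01051/0.09190 = 0.1144 M.
Ka(NH4+) = Kw/Kb = 1.0e-14 / 1.8 x 10^-5 = 5.56e-10.
[H^+] = sqrt(Ka x [NH4+]) = sqrt(5.56e-10 x 0.1144) = 7.97e-6 M.
pH = -log(7.97e-6) = 5.10.

5.10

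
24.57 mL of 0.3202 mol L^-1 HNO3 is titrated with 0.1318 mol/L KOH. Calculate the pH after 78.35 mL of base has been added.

n(acid) = 0.3202 x 0.02457 = 0.007867 mol; n(KOH) added = 0.1318 x 0.07835 = 0.01033 mol.
Base is in excess by 0.01033 - 0.007867 = 0.002459 mol in a total volume of 0.1029 L.
[OH^-] = 0.002459/0.1029 = 0.02389 M, so pOH = 1.62 and pH = 14.00 - 1.62 = 12.38.

12.38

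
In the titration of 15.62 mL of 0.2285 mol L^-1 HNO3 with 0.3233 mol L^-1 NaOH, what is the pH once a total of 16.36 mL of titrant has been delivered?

12.73

n(acid) = 0.2285 x 0.01562 = 0.003569 mol; n(NaOH) added = 0.3233 x 0.01636 = 0.005289 mol.
Base is in excess by 0.005289 - 0.003569 = 0.001720 mol in a total volume of 0.03198 L.
[OH^-] = 0.001720/0.03198 = 0.05378 M, so pOH = 1.27 and pH = 14.00 - 1.27 = 12.73.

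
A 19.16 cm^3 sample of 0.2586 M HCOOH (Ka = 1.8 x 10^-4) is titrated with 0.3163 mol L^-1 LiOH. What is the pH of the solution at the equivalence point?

8.45

n(HCOOH) = 0.2586 x 0.01916 = 0.004955 mol; V(LiOH) at equivalence = 0.004955/0.3163 = 0.01566 L.
At equivalence all the acid is converted to HCOO-; total volume = 0.01916 + 0.01566 = 0.03482 L, so [HCOO-] = 0.004955/0.03482 = 0.1423 M.
Kb = Kw/Ka = 1.0e-14 / 1.8 x 10^-4 = 5.56e-11.
[OH^-] = sqrt(Kb x [HCOO-]) = sqrt(5.56e-11 x 0.1423) = 2.81e-6 M.
pOH = 5.55, so pH = 14.00 - 5.55 = 8.45.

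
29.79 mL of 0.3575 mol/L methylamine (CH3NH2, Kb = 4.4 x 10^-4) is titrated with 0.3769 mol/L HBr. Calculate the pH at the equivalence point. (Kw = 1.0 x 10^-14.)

5.69

n(CH3NH2) = 0.3575 x 0.02979 = 0.01065 mol; V(HBr) at equivalence = 0.01065/0.3769 = 0.02826 L.
At equivalence the base is fully converted to CH3NH3+; total volume = 0.05805 L, so [CH3NH3+] = 0.01065/0.05805 = 0.1835 M.
Ka(CH3NH3+) = Kw/Kb = 1.0e-14 / 4.4 x 10^-4 = 2.27e-11.
[H^+] = sqrt(Ka x [CH3NH3+]) = sqrt(2.27e-11 x 0.1835) = 2.04e-6 M.
pH = -log(2.04e-6) = 5.69.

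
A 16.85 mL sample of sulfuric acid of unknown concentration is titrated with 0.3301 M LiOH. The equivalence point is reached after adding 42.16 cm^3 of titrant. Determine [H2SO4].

n(LiOH) delivered = 0.3301 x 0.04216 = 0.01392 mol.
The reaction is 1 H2SO4 + 2 LiOH, so n(H2SO4) = 0.01392 x 1/2 = 0.006959 mol.
[H2SO4] = 0.006959 mol / 0.01685 L = 0.413 M.

0.413 M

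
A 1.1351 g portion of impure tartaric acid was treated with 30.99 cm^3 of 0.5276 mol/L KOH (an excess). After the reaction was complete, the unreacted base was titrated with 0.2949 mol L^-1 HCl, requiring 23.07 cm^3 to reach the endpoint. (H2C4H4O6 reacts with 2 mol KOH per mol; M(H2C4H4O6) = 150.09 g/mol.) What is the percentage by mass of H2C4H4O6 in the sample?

Total n(KOH) added = 0.5276 x 0.03099 = 0.01635 mol.
n(HCl) used = 0.2949 x 0.02307 = 0.006803 mol, which equals the excess n(KOH).
So n(KOH) consumed by the sample = 0.01635 - 0.006803 = 0.009547 mol.
n(H2C4H4O6) = 0.009547 / 2 = 0.004773 mol.
mass H2C4H4O6 = 0.004773 x 150.09 = 0.7165 g, so %H2C4H4O6 = 0.7165/1.1351 x 100 = 63.1%.

63.1%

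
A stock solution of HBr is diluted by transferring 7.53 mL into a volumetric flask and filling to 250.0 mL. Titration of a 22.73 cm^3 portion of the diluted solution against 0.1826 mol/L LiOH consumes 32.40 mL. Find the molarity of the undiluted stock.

n(LiOH) = 0.1826 x 0.03240 = 0.005916 mol.
n(HBr) in the aliquot = 0.005916 mol.
[diluted HBr] = 0.005916 / 0.02273 = 0.2603 M.
Dilution factor = 250.0/7.530 = 33.20, so [stock] = 0.2603 x 33.20 = 8.64 M.

8.64 M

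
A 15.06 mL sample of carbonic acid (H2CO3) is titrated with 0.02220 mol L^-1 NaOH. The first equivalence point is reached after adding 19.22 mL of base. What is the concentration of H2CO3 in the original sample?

0.0283 M

n(NaOH) = 0.02220 x 0.01922 = 0.0004267 mol.
At the first equivalence point, 1 mol OH^- react per mol H2CO3, so n(H2CO3) = 0.0004267 / 1 = 0.0004267 mol.
[H2CO3] = 0.0004267 / 0.01506 L = 0.0283 M.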